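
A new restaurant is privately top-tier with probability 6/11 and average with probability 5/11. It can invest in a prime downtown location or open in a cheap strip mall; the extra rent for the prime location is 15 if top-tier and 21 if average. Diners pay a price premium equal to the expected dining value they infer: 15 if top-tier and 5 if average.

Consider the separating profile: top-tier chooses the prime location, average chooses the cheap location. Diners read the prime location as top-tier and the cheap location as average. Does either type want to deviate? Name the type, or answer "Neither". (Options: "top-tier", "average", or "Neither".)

top-tier

The prime location pays 15; the cheap location pays 5.
top-tier: assigned the prime location, nets 15 − 15 = 0; deviating to the cheap location nets 5.
average: assigned the cheap location, nets 5; deviating to the prime location nets 15 − 21 = -6.
The top-tier type gains 5 by deviating.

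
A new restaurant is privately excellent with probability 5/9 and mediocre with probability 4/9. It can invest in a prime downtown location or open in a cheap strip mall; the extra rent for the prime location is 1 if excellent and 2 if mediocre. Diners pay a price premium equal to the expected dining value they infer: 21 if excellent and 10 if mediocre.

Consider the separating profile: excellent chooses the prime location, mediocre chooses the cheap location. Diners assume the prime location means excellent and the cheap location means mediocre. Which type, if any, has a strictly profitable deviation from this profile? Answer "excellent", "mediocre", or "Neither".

mediocre

The prime location pays 21; the cheap location pays 10.
excellent: assigned the prime location, nets 21 − 1 = 20; deviating to the cheap location nets 10.
mediocre: assigned the cheap location, nets 10; deviating to the prime location nets 21 − 2 = 19.
The mediocre type gains 9 by deviating.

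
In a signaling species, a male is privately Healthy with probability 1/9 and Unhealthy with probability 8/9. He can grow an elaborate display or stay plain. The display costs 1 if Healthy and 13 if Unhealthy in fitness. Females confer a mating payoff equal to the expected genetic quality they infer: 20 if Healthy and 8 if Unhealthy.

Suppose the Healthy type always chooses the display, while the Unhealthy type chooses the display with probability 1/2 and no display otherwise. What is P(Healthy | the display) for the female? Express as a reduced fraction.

1/5

P(the display) = (1/9)·1 + (8/9)·(1/2) = 5/9.
By Bayes' rule, P(Healthy | the display) = (1/9) / (5/9) = 1/5.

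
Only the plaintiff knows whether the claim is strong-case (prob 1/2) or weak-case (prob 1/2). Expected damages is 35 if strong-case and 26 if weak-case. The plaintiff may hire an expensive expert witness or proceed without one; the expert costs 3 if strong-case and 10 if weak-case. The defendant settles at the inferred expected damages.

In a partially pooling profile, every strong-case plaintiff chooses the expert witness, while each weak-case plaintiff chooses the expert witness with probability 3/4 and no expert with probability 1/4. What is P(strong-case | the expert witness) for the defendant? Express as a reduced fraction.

4/7

P(the expert witness) = (1/2)·1 + (1/2)·(3/4) = 7/8.
By Bayes' rule, P(strong-case | the expert witness) = (1/2) / (7/8) = 4/7.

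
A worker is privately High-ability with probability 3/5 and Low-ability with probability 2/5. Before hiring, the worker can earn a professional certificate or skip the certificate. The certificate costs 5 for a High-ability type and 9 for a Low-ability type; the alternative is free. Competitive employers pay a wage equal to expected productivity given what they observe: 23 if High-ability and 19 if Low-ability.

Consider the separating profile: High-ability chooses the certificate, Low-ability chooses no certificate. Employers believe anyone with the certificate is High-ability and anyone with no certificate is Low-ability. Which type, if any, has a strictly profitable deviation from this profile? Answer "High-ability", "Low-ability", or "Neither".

High-ability

The certificate pays 23; no certificate pays 19.
High-ability: assigned the certificate, nets 23 − 5 = 18; deviating to no certificate nets 19.
Low-ability: assigned no certificate, nets 19; deviating to the certificate nets 23 − 9 = 14.
The High-ability type gains 1 by deviating.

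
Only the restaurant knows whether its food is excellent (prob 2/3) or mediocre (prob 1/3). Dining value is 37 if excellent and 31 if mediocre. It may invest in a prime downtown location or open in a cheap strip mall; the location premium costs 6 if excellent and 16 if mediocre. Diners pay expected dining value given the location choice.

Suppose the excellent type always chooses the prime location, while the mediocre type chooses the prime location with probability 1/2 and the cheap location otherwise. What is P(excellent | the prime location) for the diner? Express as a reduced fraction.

4/5

P(the prime location) = (2/3)·1 + (1/3)·(1/2) = 5/6.
By Bayes' rule, P(excellent | the prime location) = (2/3) / (5/6) = 4/5.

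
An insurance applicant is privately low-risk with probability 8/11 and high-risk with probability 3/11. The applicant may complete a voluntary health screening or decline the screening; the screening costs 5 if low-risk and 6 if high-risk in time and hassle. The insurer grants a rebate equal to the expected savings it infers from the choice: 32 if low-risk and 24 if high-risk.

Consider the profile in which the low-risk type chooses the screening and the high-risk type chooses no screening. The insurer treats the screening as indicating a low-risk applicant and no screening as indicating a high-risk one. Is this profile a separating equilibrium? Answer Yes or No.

No

Under these beliefs, the screening earns rebate 32 and no screening earns rebate 24.
low-risk: the screening nets 32 − 5 = 27; no screening nets 24. low-risk prefers the screening.
high-risk: the screening nets 32 − 6 = 26; no screening nets 24. high-risk would deviate to the screening.
high-risk has a profitable deviation, so the profile is not an equilibrium.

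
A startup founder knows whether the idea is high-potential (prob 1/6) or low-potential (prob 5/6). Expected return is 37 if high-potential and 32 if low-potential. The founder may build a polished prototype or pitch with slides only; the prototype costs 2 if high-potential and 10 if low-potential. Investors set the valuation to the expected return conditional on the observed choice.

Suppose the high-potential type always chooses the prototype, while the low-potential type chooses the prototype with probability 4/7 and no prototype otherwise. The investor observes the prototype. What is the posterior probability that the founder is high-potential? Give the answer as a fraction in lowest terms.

P(the prototype) = (1/6)·1 + (5/6)·(4/7) = 9/14.
By Bayes' rule, P(high-potential | the prototype) = (1/6) / (9/14) = 7/27.

7/27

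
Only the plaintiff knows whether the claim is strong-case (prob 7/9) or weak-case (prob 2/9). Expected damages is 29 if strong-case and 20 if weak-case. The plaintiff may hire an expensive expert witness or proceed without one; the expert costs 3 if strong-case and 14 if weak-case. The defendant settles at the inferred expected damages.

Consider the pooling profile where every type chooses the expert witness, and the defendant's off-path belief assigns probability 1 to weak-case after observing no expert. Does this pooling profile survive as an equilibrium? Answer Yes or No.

No

On path, the defendant holds the prior and pays 7/9·29 + 2/9·20 = 27. Off path (no expert), believing weak-case, it pays 20.
strong-case: the expert witness nets 27 − 3 = 24; no expert nets 20. strong-case stays.
weak-case: the expert witness nets 27 − 14 = 13; no expert nets 20. weak-case would deviate.
A type deviates, so pooling fails.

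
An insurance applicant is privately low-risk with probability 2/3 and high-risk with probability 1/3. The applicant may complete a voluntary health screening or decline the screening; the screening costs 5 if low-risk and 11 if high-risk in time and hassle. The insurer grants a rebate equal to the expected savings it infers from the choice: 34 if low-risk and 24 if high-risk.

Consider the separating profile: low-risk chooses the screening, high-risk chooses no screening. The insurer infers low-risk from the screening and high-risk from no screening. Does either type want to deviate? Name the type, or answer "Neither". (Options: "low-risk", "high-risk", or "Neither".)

The screening pays 34; no screening pays 24.
low-risk: assigned the screening, nets 34 − 5 = 29; deviating to no screening nets 24.
high-risk: assigned no screening, nets 24; deviating to the screening nets 34 − 11 = 23.
Both types strictly prefer their assigned action; no profitable deviation.

Neither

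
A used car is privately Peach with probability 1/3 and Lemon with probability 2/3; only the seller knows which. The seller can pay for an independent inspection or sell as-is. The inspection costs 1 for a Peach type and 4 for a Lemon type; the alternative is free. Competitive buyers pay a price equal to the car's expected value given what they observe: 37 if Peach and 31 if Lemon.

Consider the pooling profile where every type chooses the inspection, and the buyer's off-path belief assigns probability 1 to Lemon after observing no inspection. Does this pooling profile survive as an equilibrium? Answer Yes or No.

On path, the buyer holds the prior and pays 1/3·37 + 2/3·31 = 33. Off path (no inspection), believing Lemon, it pays 31.
Peach: the inspection nets 33 − 1 = 32; no inspection nets 31. Peach stays.
Lemon: the inspection nets 33 − 4 = 29; no inspection nets 31. Lemon would deviate.
A type deviates, so pooling fails.

No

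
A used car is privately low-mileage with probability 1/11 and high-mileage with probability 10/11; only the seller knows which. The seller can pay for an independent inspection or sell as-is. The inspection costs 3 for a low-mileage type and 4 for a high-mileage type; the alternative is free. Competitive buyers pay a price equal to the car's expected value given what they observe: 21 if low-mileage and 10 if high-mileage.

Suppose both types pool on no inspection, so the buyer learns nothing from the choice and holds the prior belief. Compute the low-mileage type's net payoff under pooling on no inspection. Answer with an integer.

Pooled price = 1/11·21 + 10/11·10 = 11.
low-mileage pays no cost for no inspection, so net payoff = 11.

11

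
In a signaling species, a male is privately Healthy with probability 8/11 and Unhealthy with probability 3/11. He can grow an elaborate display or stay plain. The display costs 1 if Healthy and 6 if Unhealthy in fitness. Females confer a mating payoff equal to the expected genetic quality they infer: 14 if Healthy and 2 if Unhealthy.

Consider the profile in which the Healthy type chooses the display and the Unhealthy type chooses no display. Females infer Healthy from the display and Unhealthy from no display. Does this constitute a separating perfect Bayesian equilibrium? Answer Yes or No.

Under these beliefs, the display earns mating payoff 14 and no display earns mating payoff 2.
Healthy: the display nets 14 − 1 = 13; no display nets 2. Healthy prefers the display.
Unhealthy: the display nets 14 − 6 = 8; no display nets 2. Unhealthy would deviate to the display.
Unhealthy has a profitable deviation, so the profile is not an equilibrium.

No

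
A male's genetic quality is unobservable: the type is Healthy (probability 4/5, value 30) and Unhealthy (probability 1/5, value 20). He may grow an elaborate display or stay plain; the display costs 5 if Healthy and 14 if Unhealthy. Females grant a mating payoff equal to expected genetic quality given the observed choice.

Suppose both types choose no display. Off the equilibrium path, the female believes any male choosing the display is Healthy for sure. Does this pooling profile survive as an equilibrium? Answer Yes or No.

On path, the female holds the prior and pays 4/5·30 + 1/5·20 = 28. Off path (the display), believing Healthy, it pays 30.
Healthy: no display nets 28; the display nets 30 − 5 = 25. Healthy stays.
Unhealthy: no display nets 28; the display nets 30 − 14 = 16. Unhealthy stays.
No type deviates, so pooling is sustained.

Yes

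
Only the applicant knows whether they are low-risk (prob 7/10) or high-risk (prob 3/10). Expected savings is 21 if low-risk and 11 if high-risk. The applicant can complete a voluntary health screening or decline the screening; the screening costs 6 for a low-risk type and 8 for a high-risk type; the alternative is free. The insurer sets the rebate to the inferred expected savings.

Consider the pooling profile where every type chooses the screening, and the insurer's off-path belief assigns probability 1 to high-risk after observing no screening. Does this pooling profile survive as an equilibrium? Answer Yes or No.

No

On path, the insurer holds the prior and pays 7/10·21 + 3/10·11 = 18. Off path (no screening), believing high-risk, it pays 11.
low-risk: the screening nets 18 − 6 = 12; no screening nets 11. low-risk stays.
high-risk: the screening nets 18 − 8 = 10; no screening nets 11. high-risk would deviate.
A type deviates, so pooling fails.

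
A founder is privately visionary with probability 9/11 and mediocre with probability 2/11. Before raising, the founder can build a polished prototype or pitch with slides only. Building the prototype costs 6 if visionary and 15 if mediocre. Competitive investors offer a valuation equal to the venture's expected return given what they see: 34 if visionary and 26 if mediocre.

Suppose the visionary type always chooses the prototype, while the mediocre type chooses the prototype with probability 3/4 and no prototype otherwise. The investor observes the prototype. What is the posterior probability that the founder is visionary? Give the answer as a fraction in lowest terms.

6/7

P(the prototype) = (9/11)·1 + (2/11)·(3/4) = 21/22.
By Bayes' rule, P(visionary | the prototype) = (9/11) / (21/22) = 6/7.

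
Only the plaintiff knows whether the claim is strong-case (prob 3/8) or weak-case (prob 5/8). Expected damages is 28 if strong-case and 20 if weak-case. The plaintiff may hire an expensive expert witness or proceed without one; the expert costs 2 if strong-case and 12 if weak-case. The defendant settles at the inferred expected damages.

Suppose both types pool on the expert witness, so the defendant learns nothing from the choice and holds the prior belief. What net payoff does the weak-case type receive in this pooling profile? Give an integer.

11

Pooled settlement = 3/8·28 + 5/8·20 = 23.
weak-case pays cost 12 for the expert witness, so net payoff = 23 − 12 = 11.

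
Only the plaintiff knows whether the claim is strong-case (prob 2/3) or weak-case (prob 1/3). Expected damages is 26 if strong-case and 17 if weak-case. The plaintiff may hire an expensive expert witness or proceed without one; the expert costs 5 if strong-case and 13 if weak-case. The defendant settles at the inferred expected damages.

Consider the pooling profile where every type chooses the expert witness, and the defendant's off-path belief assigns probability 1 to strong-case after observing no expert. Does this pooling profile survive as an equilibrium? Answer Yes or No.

On path, the defendant holds the prior and pays 2/3·26 + 1/3·17 = 23. Off path (no expert), believing strong-case, it pays 26.
strong-case: the expert witness nets 23 − 5 = 18; no expert nets 26. strong-case would deviate.
weak-case: the expert witness nets 23 − 13 = 10; no expert nets 26. weak-case would deviate.
A type deviates, so pooling fails.

No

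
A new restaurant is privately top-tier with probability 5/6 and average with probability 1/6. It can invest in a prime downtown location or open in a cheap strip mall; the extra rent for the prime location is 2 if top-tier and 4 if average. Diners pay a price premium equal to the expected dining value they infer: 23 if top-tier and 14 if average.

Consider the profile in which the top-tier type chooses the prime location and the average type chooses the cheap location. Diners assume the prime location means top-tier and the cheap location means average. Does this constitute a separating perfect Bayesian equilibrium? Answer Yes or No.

No

Under these beliefs, the prime location earns price premium 23 and the cheap location earns price premium 14.
top-tier: the prime location nets 23 − 2 = 21; the cheap location nets 14. top-tier prefers the prime location.
average: the prime location nets 23 − 4 = 19; the cheap location nets 14. average would deviate to the prime location.
average has a profitable deviation, so the profile is not an equilibrium.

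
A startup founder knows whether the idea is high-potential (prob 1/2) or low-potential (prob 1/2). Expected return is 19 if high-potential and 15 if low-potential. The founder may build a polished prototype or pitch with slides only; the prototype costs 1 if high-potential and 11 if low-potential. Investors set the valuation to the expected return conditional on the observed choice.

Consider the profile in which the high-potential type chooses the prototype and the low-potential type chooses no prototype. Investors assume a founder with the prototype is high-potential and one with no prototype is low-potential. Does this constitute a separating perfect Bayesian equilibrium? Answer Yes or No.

Under these beliefs, the prototype earns valuation 19 and no prototype earns valuation 15.
high-potential: the prototype nets 19 − 1 = 18; no prototype nets 15. high-potential prefers the prototype.
low-potential: the prototype nets 19 − 11 = 8; no prototype nets 15. low-potential prefers no prototype.
Neither type deviates, so the separating profile is an equilibrium.

Yes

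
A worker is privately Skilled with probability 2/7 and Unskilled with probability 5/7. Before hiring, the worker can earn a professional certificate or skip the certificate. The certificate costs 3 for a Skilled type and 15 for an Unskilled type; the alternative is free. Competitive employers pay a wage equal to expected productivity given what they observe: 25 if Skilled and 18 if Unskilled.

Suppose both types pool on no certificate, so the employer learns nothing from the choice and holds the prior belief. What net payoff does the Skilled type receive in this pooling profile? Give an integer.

20

Pooled wage = 2/7·25 + 5/7·18 = 20.
Skilled pays no cost for no certificate, so net payoff = 20.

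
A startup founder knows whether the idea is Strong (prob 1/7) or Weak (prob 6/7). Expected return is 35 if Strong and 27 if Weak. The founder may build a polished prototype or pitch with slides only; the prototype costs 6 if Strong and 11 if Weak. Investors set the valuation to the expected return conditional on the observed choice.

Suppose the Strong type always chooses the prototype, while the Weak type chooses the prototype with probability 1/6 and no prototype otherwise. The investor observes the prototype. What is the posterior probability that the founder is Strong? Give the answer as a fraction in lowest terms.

1/2

P(the prototype) = (1/7)·1 + (6/7)·(1/6) = 2/7.
By Bayes' rule, P(Strong | the prototype) = (1/7) / (2/7) = 1/2.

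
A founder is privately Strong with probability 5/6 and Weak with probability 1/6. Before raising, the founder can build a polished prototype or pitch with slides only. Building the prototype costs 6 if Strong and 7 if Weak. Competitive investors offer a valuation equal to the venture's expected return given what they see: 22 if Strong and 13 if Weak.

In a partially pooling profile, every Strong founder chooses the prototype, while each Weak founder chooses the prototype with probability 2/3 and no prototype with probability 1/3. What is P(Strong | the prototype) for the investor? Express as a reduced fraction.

15/17

P(the prototype) = (5/6)·1 + (1/6)·(2/3) = 17/18.
By Bayes' rule, P(Strong | the prototype) = (5/6) / (17/18) = 15/17.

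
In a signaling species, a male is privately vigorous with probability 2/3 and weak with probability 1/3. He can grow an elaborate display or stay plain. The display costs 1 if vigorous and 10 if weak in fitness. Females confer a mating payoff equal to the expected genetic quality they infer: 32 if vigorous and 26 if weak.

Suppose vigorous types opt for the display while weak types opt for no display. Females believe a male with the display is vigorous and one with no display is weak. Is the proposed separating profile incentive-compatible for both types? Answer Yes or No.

Yes

Under these beliefs, the display earns mating payoff 32 and no display earns mating payoff 26.
vigorous: the display nets 32 − 1 = 31; no display nets 26. vigorous prefers the display.
weak: the display nets 32 − 10 = 22; no display nets 26. weak prefers no display.
Neither type deviates, so the separating profile is an equilibrium.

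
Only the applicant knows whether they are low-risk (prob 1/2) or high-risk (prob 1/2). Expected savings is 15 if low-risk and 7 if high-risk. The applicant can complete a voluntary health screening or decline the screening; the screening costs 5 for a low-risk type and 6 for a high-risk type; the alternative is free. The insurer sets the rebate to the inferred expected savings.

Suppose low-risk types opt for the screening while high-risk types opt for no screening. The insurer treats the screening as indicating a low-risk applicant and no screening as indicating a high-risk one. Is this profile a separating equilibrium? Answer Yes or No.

Under these beliefs, the screening earns rebate 15 and no screening earns rebate 7.
low-risk: the screening nets 15 − 5 = 10; no screening nets 7. low-risk prefers the screening.
high-risk: the screening nets 15 − 6 = 9; no screening nets 7. high-risk would deviate to the screening.
high-risk has a profitable deviation, so the profile is not an equilibrium.

No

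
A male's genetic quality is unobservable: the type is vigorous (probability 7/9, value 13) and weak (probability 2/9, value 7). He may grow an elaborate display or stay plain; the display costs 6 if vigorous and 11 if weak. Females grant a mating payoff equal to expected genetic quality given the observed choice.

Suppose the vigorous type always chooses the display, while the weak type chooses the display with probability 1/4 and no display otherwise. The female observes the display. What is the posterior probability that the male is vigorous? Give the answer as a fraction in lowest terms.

14/15

P(the display) = (7/9)·1 + (2/9)·(1/4) = 5/6.
By Bayes' rule, P(vigorous | the display) = (7/9) / (5/6) = 14/15.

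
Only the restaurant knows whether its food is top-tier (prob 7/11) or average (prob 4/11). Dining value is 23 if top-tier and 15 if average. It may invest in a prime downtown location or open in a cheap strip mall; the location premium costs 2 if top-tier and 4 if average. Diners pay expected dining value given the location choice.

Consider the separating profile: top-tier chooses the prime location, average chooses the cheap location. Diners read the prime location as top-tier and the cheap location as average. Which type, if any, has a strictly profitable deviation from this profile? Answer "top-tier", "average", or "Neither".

average

The prime location pays 23; the cheap location pays 15.
top-tier: assigned the prime location, nets 23 − 2 = 21; deviating to the cheap location nets 15.
average: assigned the cheap location, nets 15; deviating to the prime location nets 23 − 4 = 19.
The average type gains 4 by deviating.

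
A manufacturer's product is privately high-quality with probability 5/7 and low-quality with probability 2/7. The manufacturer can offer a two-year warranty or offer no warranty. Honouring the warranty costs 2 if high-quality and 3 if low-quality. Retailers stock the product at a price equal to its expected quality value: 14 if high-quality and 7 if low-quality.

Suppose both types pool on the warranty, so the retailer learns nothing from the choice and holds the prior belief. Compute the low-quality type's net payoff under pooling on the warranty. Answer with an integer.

Pooled price = 5/7·14 + 2/7·7 = 12.
low-quality pays cost 3 for the warranty, so net payoff = 12 − 3 = 9.

9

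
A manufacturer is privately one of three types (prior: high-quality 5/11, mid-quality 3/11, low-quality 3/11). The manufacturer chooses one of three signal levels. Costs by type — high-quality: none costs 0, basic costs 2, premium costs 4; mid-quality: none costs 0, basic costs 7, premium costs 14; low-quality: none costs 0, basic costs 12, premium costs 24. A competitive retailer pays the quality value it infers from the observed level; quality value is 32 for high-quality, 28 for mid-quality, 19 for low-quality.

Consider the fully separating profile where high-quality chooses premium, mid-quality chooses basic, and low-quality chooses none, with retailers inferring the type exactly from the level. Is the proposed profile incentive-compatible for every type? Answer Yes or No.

Separating prices: premium → 32, basic → 28, none → 19.
high-quality (assigned premium): none: 19 − 0 = 19; basic: 28 − 2 = 26; premium: 32 − 4 = 28. high-quality stays.
mid-quality (assigned basic): none: 19 − 0 = 19; basic: 28 − 7 = 21; premium: 32 − 14 = 18. mid-quality stays.
low-quality (assigned none): none: 19 − 0 = 19; basic: 28 − 12 = 16; premium: 32 − 24 = 8. low-quality stays.
Every type prefers its assigned level; separation holds.

Yes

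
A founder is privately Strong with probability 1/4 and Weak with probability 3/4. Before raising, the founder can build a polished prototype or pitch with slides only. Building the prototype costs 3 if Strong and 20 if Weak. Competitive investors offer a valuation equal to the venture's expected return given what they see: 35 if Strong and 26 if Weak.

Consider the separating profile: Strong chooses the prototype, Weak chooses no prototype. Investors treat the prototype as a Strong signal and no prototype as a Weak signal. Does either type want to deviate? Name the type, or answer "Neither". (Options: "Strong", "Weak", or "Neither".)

The prototype pays 35; no prototype pays 26.
Strong: assigned the prototype, nets 35 − 3 = 32; deviating to no prototype nets 26.
Weak: assigned no prototype, nets 26; deviating to the prototype nets 35 − 20 = 15.
Both types strictly prefer their assigned action; no profitable deviation.

Neither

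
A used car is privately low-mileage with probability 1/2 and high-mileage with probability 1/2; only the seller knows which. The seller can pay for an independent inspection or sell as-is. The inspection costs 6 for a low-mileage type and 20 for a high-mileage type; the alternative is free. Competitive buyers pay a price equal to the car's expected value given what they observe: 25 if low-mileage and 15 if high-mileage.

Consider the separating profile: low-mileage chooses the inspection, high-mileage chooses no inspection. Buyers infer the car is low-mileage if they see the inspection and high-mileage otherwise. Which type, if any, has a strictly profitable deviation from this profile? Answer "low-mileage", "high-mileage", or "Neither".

Neither

The inspection pays 25; no inspection pays 15.
low-mileage: assigned the inspection, nets 25 − 6 = 19; deviating to no inspection nets 15.
high-mileage: assigned no inspection, nets 15; deviating to the inspection nets 25 − 20 = 5.
Both types strictly prefer their assigned action; no profitable deviation.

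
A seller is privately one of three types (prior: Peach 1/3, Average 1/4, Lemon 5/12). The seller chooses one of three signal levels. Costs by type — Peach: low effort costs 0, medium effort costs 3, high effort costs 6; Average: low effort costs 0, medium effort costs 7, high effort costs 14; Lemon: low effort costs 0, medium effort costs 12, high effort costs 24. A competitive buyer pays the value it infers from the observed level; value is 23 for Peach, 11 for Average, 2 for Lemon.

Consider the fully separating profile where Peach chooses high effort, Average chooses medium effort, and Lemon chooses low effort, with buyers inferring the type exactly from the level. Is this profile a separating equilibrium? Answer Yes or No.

Separating prices: high effort → 23, medium effort → 11, low effort → 2.
Peach (assigned high effort): low effort: 2 − 0 = 2; medium effort: 11 − 3 = 8; high effort: 23 − 6 = 17. Peach stays.
Average (assigned medium effort): low effort: 2 − 0 = 2; medium effort: 11 − 7 = 4; high effort: 23 − 14 = 9. Average prefers high effort.
Lemon (assigned low effort): low effort: 2 − 0 = 2; medium effort: 11 − 12 = -1; high effort: 23 − 24 = -1. Lemon stays.
At least one type deviates; the separating profile fails.

No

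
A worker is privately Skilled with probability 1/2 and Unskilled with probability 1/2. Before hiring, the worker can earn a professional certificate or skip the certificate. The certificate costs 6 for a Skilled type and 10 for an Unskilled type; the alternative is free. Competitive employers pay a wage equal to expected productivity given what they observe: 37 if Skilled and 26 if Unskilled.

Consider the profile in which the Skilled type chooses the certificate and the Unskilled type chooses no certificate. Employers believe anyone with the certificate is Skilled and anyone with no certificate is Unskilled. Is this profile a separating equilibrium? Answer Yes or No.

No

Under these beliefs, the certificate earns wage 37 and no certificate earns wage 26.
Skilled: the certificate nets 37 − 6 = 31; no certificate nets 26. Skilled prefers the certificate.
Unskilled: the certificate nets 37 − 10 = 27; no certificate nets 26. Unskilled would deviate to the certificate.
Unskilled has a profitable deviation, so the profile is not an equilibrium.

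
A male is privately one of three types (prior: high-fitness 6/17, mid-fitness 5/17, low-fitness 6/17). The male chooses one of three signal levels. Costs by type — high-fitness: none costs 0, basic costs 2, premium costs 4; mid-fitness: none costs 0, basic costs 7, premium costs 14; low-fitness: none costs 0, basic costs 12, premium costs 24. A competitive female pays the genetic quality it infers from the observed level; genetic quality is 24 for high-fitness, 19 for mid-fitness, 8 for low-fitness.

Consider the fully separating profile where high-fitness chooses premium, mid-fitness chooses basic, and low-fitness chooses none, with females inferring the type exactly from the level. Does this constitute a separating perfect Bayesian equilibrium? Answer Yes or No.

Yes

Separating mating payoffs: premium → 24, basic → 19, none → 8.
high-fitness (assigned premium): none: 8 − 0 = 8; basic: 19 − 2 = 17; premium: 24 − 4 = 20. high-fitness stays.
mid-fitness (assigned basic): none: 8 − 0 = 8; basic: 19 − 7 = 12; premium: 24 − 14 = 10. mid-fitness stays.
low-fitness (assigned none): none: 8 − 0 = 8; basic: 19 − 12 = 7; premium: 24 − 24 = 0. low-fitness stays.
Every type prefers its assigned level; separation holds.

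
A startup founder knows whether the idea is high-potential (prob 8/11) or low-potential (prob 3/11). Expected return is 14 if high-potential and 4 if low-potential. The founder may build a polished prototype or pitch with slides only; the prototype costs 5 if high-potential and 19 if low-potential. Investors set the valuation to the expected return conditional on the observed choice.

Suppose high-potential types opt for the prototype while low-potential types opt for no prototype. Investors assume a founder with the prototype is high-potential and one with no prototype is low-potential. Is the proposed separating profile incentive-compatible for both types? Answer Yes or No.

Under these beliefs, the prototype earns valuation 14 and no prototype earns valuation 4.
high-potential: the prototype nets 14 − 5 = 9; no prototype nets 4. high-potential prefers the prototype.
low-potential: the prototype nets 14 − 19 = -5; no prototype nets 4. low-potential prefers no prototype.
Neither type deviates, so the separating profile is an equilibrium.

Yes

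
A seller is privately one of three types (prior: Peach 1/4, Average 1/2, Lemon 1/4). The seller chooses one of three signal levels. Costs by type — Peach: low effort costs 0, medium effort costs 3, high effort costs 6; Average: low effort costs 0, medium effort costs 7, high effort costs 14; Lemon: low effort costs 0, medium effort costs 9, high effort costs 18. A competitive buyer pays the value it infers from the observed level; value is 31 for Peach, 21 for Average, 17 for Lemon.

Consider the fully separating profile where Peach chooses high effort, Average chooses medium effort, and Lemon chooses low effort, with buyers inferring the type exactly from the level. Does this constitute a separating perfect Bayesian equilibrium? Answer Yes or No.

Separating prices: high effort → 31, medium effort → 21, low effort → 17.
Peach (assigned high effort): low effort: 17 − 0 = 17; medium effort: 21 − 3 = 18; high effort: 31 − 6 = 25. Peach stays.
Average (assigned medium effort): low effort: 17 − 0 = 17; medium effort: 21 − 7 = 14; high effort: 31 − 14 = 17. Average prefers low effort.
Lemon (assigned low effort): low effort: 17 − 0 = 17; medium effort: 21 − 9 = 12; high effort: 31 − 18 = 13. Lemon stays.
At least one type deviates; the separating profile fails.

No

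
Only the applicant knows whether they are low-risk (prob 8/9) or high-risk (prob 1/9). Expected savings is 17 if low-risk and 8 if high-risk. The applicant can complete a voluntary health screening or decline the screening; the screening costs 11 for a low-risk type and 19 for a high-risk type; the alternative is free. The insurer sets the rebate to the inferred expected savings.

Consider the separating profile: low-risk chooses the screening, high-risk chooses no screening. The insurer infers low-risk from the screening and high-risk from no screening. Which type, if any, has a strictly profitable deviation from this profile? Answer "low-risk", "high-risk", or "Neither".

low-risk

The screening pays 17; no screening pays 8.
low-risk: assigned the screening, nets 17 − 11 = 6; deviating to no screening nets 8.
high-risk: assigned no screening, nets 8; deviating to the screening nets 17 − 19 = -2.
The low-risk type gains 2 by deviating.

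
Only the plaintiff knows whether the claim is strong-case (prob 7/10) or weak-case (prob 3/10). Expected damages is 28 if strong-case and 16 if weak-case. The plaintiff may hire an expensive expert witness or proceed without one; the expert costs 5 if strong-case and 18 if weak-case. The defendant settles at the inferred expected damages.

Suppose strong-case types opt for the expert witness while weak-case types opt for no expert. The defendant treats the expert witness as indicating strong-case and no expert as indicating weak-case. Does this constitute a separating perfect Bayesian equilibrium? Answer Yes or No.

Yes

Under these beliefs, the expert witness earns settlement 28 and no expert earns settlement 16.
strong-case: the expert witness nets 28 − 5 = 23; no expert nets 16. strong-case prefers the expert witness.
weak-case: the expert witness nets 28 − 18 = 10; no expert nets 16. weak-case prefers no expert.
Neither type deviates, so the separating profile is an equilibrium.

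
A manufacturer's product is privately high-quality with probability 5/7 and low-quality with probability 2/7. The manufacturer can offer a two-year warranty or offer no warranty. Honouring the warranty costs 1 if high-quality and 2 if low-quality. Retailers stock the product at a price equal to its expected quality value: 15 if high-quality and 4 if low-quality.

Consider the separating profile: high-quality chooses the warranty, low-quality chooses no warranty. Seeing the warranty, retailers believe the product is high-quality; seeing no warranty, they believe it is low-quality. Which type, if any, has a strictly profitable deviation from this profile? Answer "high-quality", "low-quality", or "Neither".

The warranty pays 15; no warranty pays 4.
high-quality: assigned the warranty, nets 15 − 1 = 14; deviating to no warranty nets 4.
low-quality: assigned no warranty, nets 4; deviating to the warranty nets 15 − 2 = 13.
The low-quality type gains 9 by deviating.

low-quality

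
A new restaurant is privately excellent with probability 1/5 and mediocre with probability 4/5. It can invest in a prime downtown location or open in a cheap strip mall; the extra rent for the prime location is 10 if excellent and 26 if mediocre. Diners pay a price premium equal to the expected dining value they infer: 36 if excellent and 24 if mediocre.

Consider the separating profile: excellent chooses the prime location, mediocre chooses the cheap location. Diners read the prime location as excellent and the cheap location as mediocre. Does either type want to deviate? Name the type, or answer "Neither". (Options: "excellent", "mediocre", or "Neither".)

Neither

The prime location pays 36; the cheap location pays 24.
excellent: assigned the prime location, nets 36 − 10 = 26; deviating to the cheap location nets 24.
mediocre: assigned the cheap location, nets 24; deviating to the prime location nets 36 − 26 = 10.
Both types strictly prefer their assigned action; no profitable deviation.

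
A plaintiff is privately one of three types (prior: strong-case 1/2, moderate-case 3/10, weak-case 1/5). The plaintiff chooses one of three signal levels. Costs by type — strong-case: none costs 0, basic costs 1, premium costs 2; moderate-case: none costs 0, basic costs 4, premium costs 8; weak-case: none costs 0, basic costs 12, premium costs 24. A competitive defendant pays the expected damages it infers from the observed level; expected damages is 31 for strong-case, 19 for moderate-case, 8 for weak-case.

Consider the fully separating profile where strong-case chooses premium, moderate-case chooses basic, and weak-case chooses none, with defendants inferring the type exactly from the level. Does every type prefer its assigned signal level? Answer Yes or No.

Separating settlements: premium → 31, basic → 19, none → 8.
strong-case (assigned premium): none: 8 − 0 = 8; basic: 19 − 1 = 18; premium: 31 − 2 = 29. strong-case stays.
moderate-case (assigned basic): none: 8 − 0 = 8; basic: 19 − 4 = 15; premium: 31 − 8 = 23. moderate-case prefers premium.
weak-case (assigned none): none: 8 − 0 = 8; basic: 19 − 12 = 7; premium: 31 − 24 = 7. weak-case stays.
At least one type deviates; the separating profile fails.

No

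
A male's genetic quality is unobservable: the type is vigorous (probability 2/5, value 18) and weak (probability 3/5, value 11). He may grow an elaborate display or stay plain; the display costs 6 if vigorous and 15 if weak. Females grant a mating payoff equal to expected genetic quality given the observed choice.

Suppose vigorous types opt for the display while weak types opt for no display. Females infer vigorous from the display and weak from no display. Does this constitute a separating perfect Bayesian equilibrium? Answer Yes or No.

Yes

Under these beliefs, the display earns mating payoff 18 and no display earns mating payoff 11.
vigorous: the display nets 18 − 6 = 12; no display nets 11. vigorous prefers the display.
weak: the display nets 18 − 15 = 3; no display nets 11. weak prefers no display.
Neither type deviates, so the separating profile is an equilibrium.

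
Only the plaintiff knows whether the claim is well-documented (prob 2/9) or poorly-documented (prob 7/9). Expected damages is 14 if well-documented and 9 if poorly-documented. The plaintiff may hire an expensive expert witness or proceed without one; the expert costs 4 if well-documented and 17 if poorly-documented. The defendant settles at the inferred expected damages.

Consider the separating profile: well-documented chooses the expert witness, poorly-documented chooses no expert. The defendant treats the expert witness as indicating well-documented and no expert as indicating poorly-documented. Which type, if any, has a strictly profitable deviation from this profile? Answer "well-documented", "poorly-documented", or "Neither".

Neither

The expert witness pays 14; no expert pays 9.
well-documented: assigned the expert witness, nets 14 − 4 = 10; deviating to no expert nets 9.
poorly-documented: assigned no expert, nets 9; deviating to the expert witness nets 14 − 17 = -3.
Both types strictly prefer their assigned action; no profitable deviation.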